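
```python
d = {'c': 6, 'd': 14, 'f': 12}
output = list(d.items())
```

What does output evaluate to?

Step 1: d.items() returns (key, value) pairs in insertion order.
Therefore output = [('c', 6), ('d', 14), ('f', 12)].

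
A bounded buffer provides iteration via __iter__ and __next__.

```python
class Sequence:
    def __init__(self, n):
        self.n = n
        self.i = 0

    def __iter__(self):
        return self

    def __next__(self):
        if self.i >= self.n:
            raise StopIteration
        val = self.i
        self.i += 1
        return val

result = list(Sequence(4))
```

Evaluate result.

Step 1: Sequence(4) creates an iterator counting 0 to 3.
Step 2: list() consumes all values: [0, 1, 2, 3].
Therefore result = [0, 1, 2, 3].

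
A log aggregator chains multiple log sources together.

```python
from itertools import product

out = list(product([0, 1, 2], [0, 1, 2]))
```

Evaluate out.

Step 1: product([0, 1, 2], [0, 1, 2]) gives all pairs:
  (0, 0)
  (0, 1)
  (0, 2)
  (1, 0)
  (1, 1)
  (1, 2)
  (2, 0)
  (2, 1)
  (2, 2)
Therefore out = [(0, 0), (0, 1), (0, 2), (1, 0), (1, 1), (1, 2), (2, 0), (2, 1), (2, 2)].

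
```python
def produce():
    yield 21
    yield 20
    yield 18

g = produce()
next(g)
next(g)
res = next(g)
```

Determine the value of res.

Step 1: produce() creates a generator.
Step 2: next(g) yields 21 (consumed and discarded).
Step 3: next(g) yields 20 (consumed and discarded).
Step 4: next(g) yields 18, assigned to res.
Therefore res = 18.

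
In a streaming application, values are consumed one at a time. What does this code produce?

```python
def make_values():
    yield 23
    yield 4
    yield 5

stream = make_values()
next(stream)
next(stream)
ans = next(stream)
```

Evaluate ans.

Step 1: make_values() creates a generator.
Step 2: next(stream) yields 23 (consumed and discarded).
Step 3: next(stream) yields 4 (consumed and discarded).
Step 4: next(stream) yields 5, assigned to ans.
Therefore ans = 5.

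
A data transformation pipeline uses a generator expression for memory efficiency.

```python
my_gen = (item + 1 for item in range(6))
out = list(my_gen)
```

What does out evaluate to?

Step 1: For each item in range(6), compute item+1:
  item=0: 0+1 = 1
  item=1: 1+1 = 2
  item=2: 2+1 = 3
  item=3: 3+1 = 4
  item=4: 4+1 = 5
  item=5: 5+1 = 6
Therefore out = [1, 2, 3, 4, 5, 6].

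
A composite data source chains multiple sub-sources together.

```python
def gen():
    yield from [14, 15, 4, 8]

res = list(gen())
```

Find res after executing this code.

Step 1: yield from delegates to the iterable, yielding each element.
Step 2: Collected values: [14, 15, 4, 8].
Therefore res = [14, 15, 4, 8].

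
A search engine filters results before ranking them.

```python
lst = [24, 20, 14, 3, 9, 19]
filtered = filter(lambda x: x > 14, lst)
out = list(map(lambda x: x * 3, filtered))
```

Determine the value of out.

Step 1: Filter lst for elements > 14:
  24: kept
  20: kept
  14: removed
  3: removed
  9: removed
  19: kept
Step 2: Map x * 3 on filtered [24, 20, 19]:
  24 -> 72
  20 -> 60
  19 -> 57
Therefore out = [72, 60, 57].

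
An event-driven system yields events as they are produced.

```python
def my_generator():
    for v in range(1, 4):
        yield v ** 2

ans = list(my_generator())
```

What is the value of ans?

Step 1: For each v in range(1, 4), yield v**2:
  v=1: yield 1**2 = 1
  v=2: yield 2**2 = 4
  v=3: yield 3**2 = 9
Therefore ans = [1, 4, 9].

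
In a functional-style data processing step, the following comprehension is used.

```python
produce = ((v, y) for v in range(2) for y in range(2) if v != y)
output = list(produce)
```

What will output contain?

Step 1: Nested generator over range(2) x range(2) where v != y:
  (0, 0): excluded (v == y)
  (0, 1): included
  (1, 0): included
  (1, 1): excluded (v == y)
Therefore output = [(0, 1), (1, 0)].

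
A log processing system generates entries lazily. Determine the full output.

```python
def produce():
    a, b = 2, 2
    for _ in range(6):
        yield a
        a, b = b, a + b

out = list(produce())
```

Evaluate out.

Step 1: Fibonacci-like sequence starting with a=2, b=2:
  Iteration 1: yield a=2, then a,b = 2,4
  Iteration 2: yield a=2, then a,b = 4,6
  Iteration 3: yield a=4, then a,b = 6,10
  Iteration 4: yield a=6, then a,b = 10,16
  Iteration 5: yield a=10, then a,b = 16,26
  Iteration 6: yield a=16, then a,b = 26,42
Therefore out = [2, 2, 4, 6, 10, 16].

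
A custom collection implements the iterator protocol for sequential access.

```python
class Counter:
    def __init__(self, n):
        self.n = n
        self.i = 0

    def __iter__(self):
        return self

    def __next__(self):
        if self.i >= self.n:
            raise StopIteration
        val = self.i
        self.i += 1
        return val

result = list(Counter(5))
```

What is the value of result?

Step 1: Counter(5) creates an iterator counting 0 to 4.
Step 2: list() consumes all values: [0, 1, 2, 3, 4].
Therefore result = [0, 1, 2, 3, 4].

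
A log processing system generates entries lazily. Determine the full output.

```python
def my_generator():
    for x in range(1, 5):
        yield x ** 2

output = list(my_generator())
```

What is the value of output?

Step 1: For each x in range(1, 5), yield x**2:
  x=1: yield 1**2 = 1
  x=2: yield 2**2 = 4
  x=3: yield 3**2 = 9
  x=4: yield 4**2 = 16
Therefore output = [1, 4, 9, 16].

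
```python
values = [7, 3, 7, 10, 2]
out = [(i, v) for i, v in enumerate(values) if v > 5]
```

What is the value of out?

Step 1: Filter enumerate([7, 3, 7, 10, 2]) keeping v > 5:
  (0, 7): 7 > 5, included
  (1, 3): 3 <= 5, excluded
  (2, 7): 7 > 5, included
  (3, 10): 10 > 5, included
  (4, 2): 2 <= 5, excluded
Therefore out = [(0, 7), (2, 7), (3, 10)].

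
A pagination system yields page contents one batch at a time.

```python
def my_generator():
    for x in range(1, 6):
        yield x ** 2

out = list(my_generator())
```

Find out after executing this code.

Step 1: For each x in range(1, 6), yield x**2:
  x=1: yield 1**2 = 1
  x=2: yield 2**2 = 4
  x=3: yield 3**2 = 9
  x=4: yield 4**2 = 16
  x=5: yield 5**2 = 25
Therefore out = [1, 4, 9, 16, 25].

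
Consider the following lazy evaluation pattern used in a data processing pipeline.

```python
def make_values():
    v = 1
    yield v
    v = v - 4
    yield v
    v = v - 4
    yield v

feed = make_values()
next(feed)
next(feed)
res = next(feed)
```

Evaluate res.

Step 1: Trace through generator execution:
  Yield 1: v starts at 1, yield 1
  Yield 2: v = 1 - 4 = -3, yield -3
  Yield 3: v = -3 - 4 = -7, yield -7
Step 2: First next() gets 1, second next() gets the second value, third next() yields -7.
Therefore res = -7.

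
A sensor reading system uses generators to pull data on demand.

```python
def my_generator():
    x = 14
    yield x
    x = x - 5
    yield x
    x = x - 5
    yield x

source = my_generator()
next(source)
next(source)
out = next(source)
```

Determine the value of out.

Step 1: Trace through generator execution:
  Yield 1: x starts at 14, yield 14
  Yield 2: x = 14 - 5 = 9, yield 9
  Yield 3: x = 9 - 5 = 4, yield 4
Step 2: First next() gets 14, second next() gets the second value, third next() yields 4.
Therefore out = 4.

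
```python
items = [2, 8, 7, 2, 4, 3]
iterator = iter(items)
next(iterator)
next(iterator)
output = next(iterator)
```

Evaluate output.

Step 1: Create iterator over [2, 8, 7, 2, 4, 3].
Step 2: next() consumes 2.
Step 3: next() consumes 8.
Step 4: next() returns 7.
Therefore output = 7.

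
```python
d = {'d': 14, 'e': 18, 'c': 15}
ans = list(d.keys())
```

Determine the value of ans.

Step 1: d.keys() returns the dictionary keys in insertion order.
Therefore ans = ['d', 'e', 'c'].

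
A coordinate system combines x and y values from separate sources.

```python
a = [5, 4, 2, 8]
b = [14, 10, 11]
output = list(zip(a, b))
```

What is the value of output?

Step 1: zip stops at shortest (len(a)=4, len(b)=3):
  Index 0: (5, 14)
  Index 1: (4, 10)
  Index 2: (2, 11)
Step 2: Last element of a (8) has no pair, dropped.
Therefore output = [(5, 14), (4, 10), (2, 11)].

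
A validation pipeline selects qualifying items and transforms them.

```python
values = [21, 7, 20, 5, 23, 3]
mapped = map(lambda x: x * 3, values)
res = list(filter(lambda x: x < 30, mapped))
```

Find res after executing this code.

Step 1: Map x * 3:
  21 -> 63
  7 -> 21
  20 -> 60
  5 -> 15
  23 -> 69
  3 -> 9
Step 2: Filter for < 30:
  63: removed
  21: kept
  60: removed
  15: kept
  69: removed
  9: kept
Therefore res = [21, 15, 9].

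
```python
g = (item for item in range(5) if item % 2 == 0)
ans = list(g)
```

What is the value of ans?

Step 1: Filter range(5) keeping only even values:
  item=0: even, included
  item=1: odd, excluded
  item=2: even, included
  item=3: odd, excluded
  item=4: even, included
Therefore ans = [0, 2, 4].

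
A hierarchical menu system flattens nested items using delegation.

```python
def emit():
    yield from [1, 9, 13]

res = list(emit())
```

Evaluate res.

Step 1: yield from delegates to the iterable, yielding each element.
Step 2: Collected values: [1, 9, 13].
Therefore res = [1, 9, 13].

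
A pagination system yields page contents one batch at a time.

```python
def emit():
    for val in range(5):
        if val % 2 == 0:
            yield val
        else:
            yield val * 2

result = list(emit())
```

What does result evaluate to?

Step 1: For each val in range(5), yield val if even, else val*2:
  val=0 (even): yield 0
  val=1 (odd): yield 1*2 = 2
  val=2 (even): yield 2
  val=3 (odd): yield 3*2 = 6
  val=4 (even): yield 4
Therefore result = [0, 2, 2, 6, 4].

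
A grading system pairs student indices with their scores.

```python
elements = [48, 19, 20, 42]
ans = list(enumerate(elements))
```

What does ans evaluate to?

Step 1: enumerate pairs each element with its index:
  (0, 48)
  (1, 19)
  (2, 20)
  (3, 42)
Therefore ans = [(0, 48), (1, 19), (2, 20), (3, 42)].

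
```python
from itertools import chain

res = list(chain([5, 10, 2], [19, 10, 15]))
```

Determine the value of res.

Step 1: chain() concatenates iterables: [5, 10, 2] + [19, 10, 15].
Therefore res = [5, 10, 2, 19, 10, 15].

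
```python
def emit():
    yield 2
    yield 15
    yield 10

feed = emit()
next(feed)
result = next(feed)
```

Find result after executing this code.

Step 1: emit() creates a generator.
Step 2: next(feed) yields 2 (consumed and discarded).
Step 3: next(feed) yields 15, assigned to result.
Therefore result = 15.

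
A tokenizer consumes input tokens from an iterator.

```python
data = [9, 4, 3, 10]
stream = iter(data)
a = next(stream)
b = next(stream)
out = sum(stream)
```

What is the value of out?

Step 1: Create iterator over [9, 4, 3, 10].
Step 2: a = next() = 9, b = next() = 4.
Step 3: sum() of remaining [3, 10] = 13.
Therefore out = 13.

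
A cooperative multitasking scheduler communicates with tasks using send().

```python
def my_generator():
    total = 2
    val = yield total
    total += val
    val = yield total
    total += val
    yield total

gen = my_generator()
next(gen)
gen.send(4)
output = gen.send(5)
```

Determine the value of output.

Step 1: next() -> yield total=2.
Step 2: send(4) -> val=4, total = 2+4 = 6, yield 6.
Step 3: send(5) -> val=5, total = 6+5 = 11, yield 11.
Therefore output = 11.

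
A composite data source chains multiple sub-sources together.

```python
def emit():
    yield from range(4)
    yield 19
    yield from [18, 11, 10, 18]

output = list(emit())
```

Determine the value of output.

Step 1: Trace yields in order:
  yield 0
  yield 1
  yield 2
  yield 3
  yield 19
  yield 18
  yield 11
  yield 10
  yield 18
Therefore output = [0, 1, 2, 3, 19, 18, 11, 10, 18].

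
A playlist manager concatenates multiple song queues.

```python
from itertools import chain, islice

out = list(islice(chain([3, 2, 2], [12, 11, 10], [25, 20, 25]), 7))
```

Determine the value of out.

Step 1: chain([3, 2, 2], [12, 11, 10], [25, 20, 25]) = [3, 2, 2, 12, 11, 10, 25, 20, 25].
Step 2: islice takes first 7 elements: [3, 2, 2, 12, 11, 10, 25].
Therefore out = [3, 2, 2, 12, 11, 10, 25].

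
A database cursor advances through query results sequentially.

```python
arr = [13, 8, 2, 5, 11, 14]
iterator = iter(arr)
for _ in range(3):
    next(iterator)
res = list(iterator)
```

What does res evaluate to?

Step 1: Create iterator over [13, 8, 2, 5, 11, 14].
Step 2: Advance 3 positions (consuming [13, 8, 2]).
Step 3: list() collects remaining elements: [5, 11, 14].
Therefore res = [5, 11, 14].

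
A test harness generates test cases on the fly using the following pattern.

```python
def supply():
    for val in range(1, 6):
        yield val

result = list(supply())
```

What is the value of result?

Step 1: The generator yields each value from range(1, 6).
Step 2: list() consumes all yields: [1, 2, 3, 4, 5].
Therefore result = [1, 2, 3, 4, 5].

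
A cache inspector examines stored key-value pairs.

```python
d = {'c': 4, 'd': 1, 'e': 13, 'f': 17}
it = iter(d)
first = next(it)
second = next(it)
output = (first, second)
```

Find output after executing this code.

Step 1: iter(d) iterates over keys: ['c', 'd', 'e', 'f'].
Step 2: first = next(it) = 'c', second = next(it) = 'd'.
Therefore output = ('c', 'd').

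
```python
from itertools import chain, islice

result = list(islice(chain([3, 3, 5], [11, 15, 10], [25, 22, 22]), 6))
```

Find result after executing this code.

Step 1: chain([3, 3, 5], [11, 15, 10], [25, 22, 22]) = [3, 3, 5, 11, 15, 10, 25, 22, 22].
Step 2: islice takes first 6 elements: [3, 3, 5, 11, 15, 10].
Therefore result = [3, 3, 5, 11, 15, 10].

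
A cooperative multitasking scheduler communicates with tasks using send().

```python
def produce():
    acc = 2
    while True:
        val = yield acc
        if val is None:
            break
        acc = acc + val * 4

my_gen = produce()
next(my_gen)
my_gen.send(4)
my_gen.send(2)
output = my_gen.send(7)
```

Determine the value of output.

Step 1: next() -> yield acc=2.
Step 2: send(4) -> val=4, acc = 2 + 4*4 = 18, yield 18.
Step 3: send(2) -> val=2, acc = 18 + 2*4 = 26, yield 26.
Step 4: send(7) -> val=7, acc = 26 + 7*4 = 54, yield 54.
Therefore output = 54.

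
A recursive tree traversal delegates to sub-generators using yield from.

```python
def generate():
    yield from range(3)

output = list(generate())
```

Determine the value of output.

Step 1: yield from delegates to the iterable, yielding each element.
Step 2: Collected values: [0, 1, 2].
Therefore output = [0, 1, 2].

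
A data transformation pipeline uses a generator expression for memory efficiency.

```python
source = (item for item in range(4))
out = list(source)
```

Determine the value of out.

Step 1: Generator expression iterates range(4): [0, 1, 2, 3].
Step 2: list() collects all values.
Therefore out = [0, 1, 2, 3].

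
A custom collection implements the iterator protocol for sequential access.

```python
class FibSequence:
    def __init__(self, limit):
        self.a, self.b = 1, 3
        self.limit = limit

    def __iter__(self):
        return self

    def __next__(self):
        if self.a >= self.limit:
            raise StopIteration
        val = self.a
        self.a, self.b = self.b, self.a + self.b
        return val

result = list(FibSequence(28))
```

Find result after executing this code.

Step 1: Fibonacci-like sequence (a=1, b=3) until >= 28:
  Yield 1, then a,b = 3,4
  Yield 3, then a,b = 4,7
  Yield 4, then a,b = 7,11
  Yield 7, then a,b = 11,18
  Yield 11, then a,b = 18,29
  Yield 18, then a,b = 29,47
Step 2: 29 >= 28, stop.
Therefore result = [1, 3, 4, 7, 11, 18].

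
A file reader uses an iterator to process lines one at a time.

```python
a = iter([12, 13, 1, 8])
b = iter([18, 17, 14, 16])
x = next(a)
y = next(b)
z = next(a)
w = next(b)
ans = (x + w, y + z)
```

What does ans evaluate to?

Step 1: a iterates [12, 13, 1, 8], b iterates [18, 17, 14, 16].
Step 2: x = next(a) = 12, y = next(b) = 18.
Step 3: z = next(a) = 13, w = next(b) = 17.
Step 4: ans = (12 + 17, 18 + 13) = (29, 31).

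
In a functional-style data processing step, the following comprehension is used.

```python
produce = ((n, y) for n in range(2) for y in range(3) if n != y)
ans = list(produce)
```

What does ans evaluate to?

Step 1: Nested generator over range(2) x range(3) where n != y:
  (0, 0): excluded (n == y)
  (0, 1): included
  (0, 2): included
  (1, 0): included
  (1, 1): excluded (n == y)
  (1, 2): included
Therefore ans = [(0, 1), (0, 2), (1, 0), (1, 2)].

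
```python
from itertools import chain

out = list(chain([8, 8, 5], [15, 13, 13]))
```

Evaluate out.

Step 1: chain() concatenates iterables: [8, 8, 5] + [15, 13, 13].
Therefore out = [8, 8, 5, 15, 13, 13].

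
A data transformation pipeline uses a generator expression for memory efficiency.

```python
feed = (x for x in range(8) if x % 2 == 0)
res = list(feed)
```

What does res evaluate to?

Step 1: Filter range(8) keeping only even values:
  x=0: even, included
  x=1: odd, excluded
  x=2: even, included
  x=3: odd, excluded
  x=4: even, included
  x=5: odd, excluded
  x=6: even, included
  x=7: odd, excluded
Therefore res = [0, 2, 4, 6].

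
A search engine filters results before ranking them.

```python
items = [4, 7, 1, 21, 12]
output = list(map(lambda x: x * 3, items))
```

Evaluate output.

Step 1: Apply lambda x: x * 3 to each element:
  4 -> 12
  7 -> 21
  1 -> 3
  21 -> 63
  12 -> 36
Therefore output = [12, 21, 3, 63, 36].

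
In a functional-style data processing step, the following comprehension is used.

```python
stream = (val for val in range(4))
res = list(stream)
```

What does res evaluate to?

Step 1: Generator expression iterates range(4): [0, 1, 2, 3].
Step 2: list() collects all values.
Therefore res = [0, 1, 2, 3].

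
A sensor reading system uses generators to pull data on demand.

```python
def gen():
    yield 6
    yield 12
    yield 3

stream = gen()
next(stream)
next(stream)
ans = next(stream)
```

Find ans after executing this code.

Step 1: gen() creates a generator.
Step 2: next(stream) yields 6 (consumed and discarded).
Step 3: next(stream) yields 12 (consumed and discarded).
Step 4: next(stream) yields 3, assigned to ans.
Therefore ans = 3.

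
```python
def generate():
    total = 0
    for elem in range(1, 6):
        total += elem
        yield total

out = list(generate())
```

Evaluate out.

Step 1: Generator accumulates running sum:
  elem=1: total = 1, yield 1
  elem=2: total = 3, yield 3
  elem=3: total = 6, yield 6
  elem=4: total = 10, yield 10
  elem=5: total = 15, yield 15
Therefore out = [1, 3, 6, 10, 15].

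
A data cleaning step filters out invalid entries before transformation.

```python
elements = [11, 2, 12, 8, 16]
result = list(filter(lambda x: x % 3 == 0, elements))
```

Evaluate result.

Step 1: Filter elements divisible by 3:
  11 % 3 = 2: removed
  2 % 3 = 2: removed
  12 % 3 = 0: kept
  8 % 3 = 2: removed
  16 % 3 = 1: removed
Therefore result = [12].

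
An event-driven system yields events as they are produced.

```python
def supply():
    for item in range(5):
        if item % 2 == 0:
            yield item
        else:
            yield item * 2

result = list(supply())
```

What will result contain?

Step 1: For each item in range(5), yield item if even, else item*2:
  item=0 (even): yield 0
  item=1 (odd): yield 1*2 = 2
  item=2 (even): yield 2
  item=3 (odd): yield 3*2 = 6
  item=4 (even): yield 4
Therefore result = [0, 2, 2, 6, 4].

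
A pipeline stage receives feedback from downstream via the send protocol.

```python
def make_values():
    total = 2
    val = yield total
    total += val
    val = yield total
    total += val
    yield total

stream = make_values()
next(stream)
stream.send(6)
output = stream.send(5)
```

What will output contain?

Step 1: next() -> yield total=2.
Step 2: send(6) -> val=6, total = 2+6 = 8, yield 8.
Step 3: send(5) -> val=5, total = 8+5 = 13, yield 13.
Therefore output = 13.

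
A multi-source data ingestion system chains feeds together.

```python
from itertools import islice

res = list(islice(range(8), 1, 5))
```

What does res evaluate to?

Step 1: islice(range(8), 1, 5) takes elements at indices [1, 5).
Step 2: Elements: [1, 2, 3, 4].
Therefore res = [1, 2, 3, 4].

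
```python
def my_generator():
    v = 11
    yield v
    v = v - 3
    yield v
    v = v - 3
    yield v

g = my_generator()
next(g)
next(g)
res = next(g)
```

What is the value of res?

Step 1: Trace through generator execution:
  Yield 1: v starts at 11, yield 11
  Yield 2: v = 11 - 3 = 8, yield 8
  Yield 3: v = 8 - 3 = 5, yield 5
Step 2: First next() gets 11, second next() gets the second value, third next() yields 5.
Therefore res = 5.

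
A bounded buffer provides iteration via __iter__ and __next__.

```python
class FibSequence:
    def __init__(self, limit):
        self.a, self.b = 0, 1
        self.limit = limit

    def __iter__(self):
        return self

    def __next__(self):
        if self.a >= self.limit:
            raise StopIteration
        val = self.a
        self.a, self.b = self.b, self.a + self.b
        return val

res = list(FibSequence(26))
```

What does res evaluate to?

Step 1: Fibonacci-like sequence (a=0, b=1) until >= 26:
  Yield 0, then a,b = 1,1
  Yield 1, then a,b = 1,2
  Yield 1, then a,b = 2,3
  Yield 2, then a,b = 3,5
  Yield 3, then a,b = 5,8
  Yield 5, then a,b = 8,13
  Yield 8, then a,b = 13,21
  Yield 13, then a,b = 21,34
  Yield 21, then a,b = 34,55
Step 2: 34 >= 26, stop.
Therefore res = [0, 1, 1, 2, 3, 5, 8, 13, 21].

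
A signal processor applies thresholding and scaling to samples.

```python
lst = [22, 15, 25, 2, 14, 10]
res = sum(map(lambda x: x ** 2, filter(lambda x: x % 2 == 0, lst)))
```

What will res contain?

Step 1: Filter even numbers from [22, 15, 25, 2, 14, 10]: [22, 2, 14, 10]
Step 2: Square each: [484, 4, 196, 100]
Step 3: Sum = 784.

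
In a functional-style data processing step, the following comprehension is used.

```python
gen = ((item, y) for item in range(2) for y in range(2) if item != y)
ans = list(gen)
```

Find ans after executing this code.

Step 1: Nested generator over range(2) x range(2) where item != y:
  (0, 0): excluded (item == y)
  (0, 1): included
  (1, 0): included
  (1, 1): excluded (item == y)
Therefore ans = [(0, 1), (1, 0)].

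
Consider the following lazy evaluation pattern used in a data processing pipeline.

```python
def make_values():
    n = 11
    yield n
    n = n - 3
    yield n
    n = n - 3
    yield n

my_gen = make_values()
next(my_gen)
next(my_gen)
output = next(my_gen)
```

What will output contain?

Step 1: Trace through generator execution:
  Yield 1: n starts at 11, yield 11
  Yield 2: n = 11 - 3 = 8, yield 8
  Yield 3: n = 8 - 3 = 5, yield 5
Step 2: First next() gets 11, second next() gets the second value, third next() yields 5.
Therefore output = 5.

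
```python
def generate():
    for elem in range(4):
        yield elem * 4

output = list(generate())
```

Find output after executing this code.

Step 1: For each elem in range(4), yield elem * 4:
  elem=0: yield 0 * 4 = 0
  elem=1: yield 1 * 4 = 4
  elem=2: yield 2 * 4 = 8
  elem=3: yield 3 * 4 = 12
Therefore output = [0, 4, 8, 12].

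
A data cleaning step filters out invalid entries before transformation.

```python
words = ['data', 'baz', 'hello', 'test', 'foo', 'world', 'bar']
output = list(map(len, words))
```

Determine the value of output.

Step 1: Map len() to each word:
  'data' -> 4
  'baz' -> 3
  'hello' -> 5
  'test' -> 4
  'foo' -> 3
  'world' -> 5
  'bar' -> 3
Therefore output = [4, 3, 5, 4, 3, 5, 3].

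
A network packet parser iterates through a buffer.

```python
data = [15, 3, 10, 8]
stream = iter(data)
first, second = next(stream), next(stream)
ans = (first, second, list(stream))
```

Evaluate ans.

Step 1: Create iterator over [15, 3, 10, 8].
Step 2: first = 15, second = 3.
Step 3: Remaining elements: [10, 8].
Therefore ans = (15, 3, [10, 8]).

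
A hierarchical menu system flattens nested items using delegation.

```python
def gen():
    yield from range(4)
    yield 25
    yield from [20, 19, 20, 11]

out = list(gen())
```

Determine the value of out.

Step 1: Trace yields in order:
  yield 0
  yield 1
  yield 2
  yield 3
  yield 25
  yield 20
  yield 19
  yield 20
  yield 11
Therefore out = [0, 1, 2, 3, 25, 20, 19, 20, 11].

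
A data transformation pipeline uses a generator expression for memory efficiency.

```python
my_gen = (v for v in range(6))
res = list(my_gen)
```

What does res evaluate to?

Step 1: Generator expression iterates range(6): [0, 1, 2, 3, 4, 5].
Step 2: list() collects all values.
Therefore res = [0, 1, 2, 3, 4, 5].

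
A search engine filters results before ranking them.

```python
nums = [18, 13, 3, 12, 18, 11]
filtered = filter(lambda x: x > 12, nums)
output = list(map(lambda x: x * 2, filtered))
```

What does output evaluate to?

Step 1: Filter nums for elements > 12:
  18: kept
  13: kept
  3: removed
  12: removed
  18: kept
  11: removed
Step 2: Map x * 2 on filtered [18, 13, 18]:
  18 -> 36
  13 -> 26
  18 -> 36
Therefore output = [36, 26, 36].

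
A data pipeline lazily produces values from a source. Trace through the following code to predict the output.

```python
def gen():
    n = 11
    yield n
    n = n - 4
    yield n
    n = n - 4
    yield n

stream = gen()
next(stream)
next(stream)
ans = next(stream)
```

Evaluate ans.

Step 1: Trace through generator execution:
  Yield 1: n starts at 11, yield 11
  Yield 2: n = 11 - 4 = 7, yield 7
  Yield 3: n = 7 - 4 = 3, yield 3
Step 2: First next() gets 11, second next() gets the second value, third next() yields 3.
Therefore ans = 3.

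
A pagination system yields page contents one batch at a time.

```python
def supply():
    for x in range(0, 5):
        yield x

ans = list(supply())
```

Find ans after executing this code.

Step 1: The generator yields each value from range(0, 5).
Step 2: list() consumes all yields: [0, 1, 2, 3, 4].
Therefore ans = [0, 1, 2, 3, 4].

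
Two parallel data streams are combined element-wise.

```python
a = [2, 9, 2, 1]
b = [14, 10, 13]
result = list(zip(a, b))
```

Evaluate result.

Step 1: zip stops at shortest (len(a)=4, len(b)=3):
  Index 0: (2, 14)
  Index 1: (9, 10)
  Index 2: (2, 13)
Step 2: Last element of a (1) has no pair, dropped.
Therefore result = [(2, 14), (9, 10), (2, 13)].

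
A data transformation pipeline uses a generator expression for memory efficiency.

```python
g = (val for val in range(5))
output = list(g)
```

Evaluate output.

Step 1: Generator expression iterates range(5): [0, 1, 2, 3, 4].
Step 2: list() collects all values.
Therefore output = [0, 1, 2, 3, 4].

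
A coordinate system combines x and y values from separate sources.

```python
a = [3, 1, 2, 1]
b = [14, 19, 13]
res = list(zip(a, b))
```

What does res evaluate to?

Step 1: zip stops at shortest (len(a)=4, len(b)=3):
  Index 0: (3, 14)
  Index 1: (1, 19)
  Index 2: (2, 13)
Step 2: Last element of a (1) has no pair, dropped.
Therefore res = [(3, 14), (1, 19), (2, 13)].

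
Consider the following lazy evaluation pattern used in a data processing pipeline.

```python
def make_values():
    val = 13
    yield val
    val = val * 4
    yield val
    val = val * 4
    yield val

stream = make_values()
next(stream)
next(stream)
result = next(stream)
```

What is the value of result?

Step 1: Trace through generator execution:
  Yield 1: val starts at 13, yield 13
  Yield 2: val = 13 * 4 = 52, yield 52
  Yield 3: val = 52 * 4 = 208, yield 208
Step 2: First next() gets 13, second next() gets the second value, third next() yields 208.
Therefore result = 208.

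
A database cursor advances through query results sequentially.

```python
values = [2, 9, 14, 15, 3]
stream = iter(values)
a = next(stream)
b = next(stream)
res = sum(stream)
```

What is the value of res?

Step 1: Create iterator over [2, 9, 14, 15, 3].
Step 2: a = next() = 2, b = next() = 9.
Step 3: sum() of remaining [14, 15, 3] = 32.
Therefore res = 32.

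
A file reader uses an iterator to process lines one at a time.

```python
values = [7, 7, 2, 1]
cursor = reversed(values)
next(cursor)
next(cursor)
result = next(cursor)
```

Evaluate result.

Step 1: reversed([7, 7, 2, 1]) gives iterator: [1, 2, 7, 7].
Step 2: First next() = 1, second next() = 2.
Step 3: Third next() = 7.
Therefore result = 7.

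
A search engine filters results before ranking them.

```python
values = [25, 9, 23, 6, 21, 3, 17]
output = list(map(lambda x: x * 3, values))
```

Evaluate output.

Step 1: Apply lambda x: x * 3 to each element:
  25 -> 75
  9 -> 27
  23 -> 69
  6 -> 18
  21 -> 63
  3 -> 9
  17 -> 51
Therefore output = [75, 27, 69, 18, 63, 9, 51].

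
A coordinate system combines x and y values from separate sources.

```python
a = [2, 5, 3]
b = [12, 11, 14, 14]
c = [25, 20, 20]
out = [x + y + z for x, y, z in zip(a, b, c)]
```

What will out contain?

Step 1: zip three lists (truncates to shortest, len=3):
  2 + 12 + 25 = 39
  5 + 11 + 20 = 36
  3 + 14 + 20 = 37
Therefore out = [39, 36, 37].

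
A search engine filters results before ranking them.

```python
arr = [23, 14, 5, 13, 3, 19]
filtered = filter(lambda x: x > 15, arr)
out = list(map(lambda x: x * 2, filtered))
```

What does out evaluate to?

Step 1: Filter arr for elements > 15:
  23: kept
  14: removed
  5: removed
  13: removed
  3: removed
  19: kept
Step 2: Map x * 2 on filtered [23, 19]:
  23 -> 46
  19 -> 38
Therefore out = [46, 38].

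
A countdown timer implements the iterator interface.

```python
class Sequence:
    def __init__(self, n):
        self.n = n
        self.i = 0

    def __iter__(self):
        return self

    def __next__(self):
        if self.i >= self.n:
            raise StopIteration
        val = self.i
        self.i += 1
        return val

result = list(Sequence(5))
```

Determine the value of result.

Step 1: Sequence(5) creates an iterator counting 0 to 4.
Step 2: list() consumes all values: [0, 1, 2, 3, 4].
Therefore result = [0, 1, 2, 3, 4].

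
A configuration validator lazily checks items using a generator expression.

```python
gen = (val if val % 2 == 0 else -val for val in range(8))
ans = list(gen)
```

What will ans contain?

Step 1: For each val in range(8), yield val if even, else -val:
  val=0: even, yield 0
  val=1: odd, yield -1
  val=2: even, yield 2
  val=3: odd, yield -3
  val=4: even, yield 4
  val=5: odd, yield -5
  val=6: even, yield 6
  val=7: odd, yield -7
Therefore ans = [0, -1, 2, -3, 4, -5, 6, -7].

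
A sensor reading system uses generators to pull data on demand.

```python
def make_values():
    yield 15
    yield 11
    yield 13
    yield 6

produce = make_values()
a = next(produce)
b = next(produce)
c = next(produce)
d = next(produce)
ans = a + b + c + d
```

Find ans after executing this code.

Step 1: Create generator and consume all values:
  a = next(produce) = 15
  b = next(produce) = 11
  c = next(produce) = 13
  d = next(produce) = 6
Step 2: ans = 15 + 11 + 13 + 6 = 45.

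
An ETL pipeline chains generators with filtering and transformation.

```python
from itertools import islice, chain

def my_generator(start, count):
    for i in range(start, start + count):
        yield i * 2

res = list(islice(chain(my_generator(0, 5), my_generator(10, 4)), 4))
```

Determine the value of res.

Step 1: my_generator(0, 5) yields [0, 2, 4, 6, 8].
Step 2: my_generator(10, 4) yields [20, 22, 24, 26].
Step 3: chain concatenates: [0, 2, 4, 6, 8, 20, 22, 24, 26].
Step 4: islice takes first 4: [0, 2, 4, 6].
Therefore res = [0, 2, 4, 6].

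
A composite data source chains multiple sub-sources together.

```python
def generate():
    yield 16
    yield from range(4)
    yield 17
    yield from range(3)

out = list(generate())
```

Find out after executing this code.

Step 1: Trace yields in order:
  yield 16
  yield 0
  yield 1
  yield 2
  yield 3
  yield 17
  yield 0
  yield 1
  yield 2
Therefore out = [16, 0, 1, 2, 3, 17, 0, 1, 2].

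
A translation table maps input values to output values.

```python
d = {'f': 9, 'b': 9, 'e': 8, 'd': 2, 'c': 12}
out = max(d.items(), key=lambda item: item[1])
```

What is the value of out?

Step 1: Find item with maximum value:
  ('f', 9)
  ('b', 9)
  ('e', 8)
  ('d', 2)
  ('c', 12)
Step 2: Maximum value is 12 at key 'c'.
Therefore out = ('c', 12).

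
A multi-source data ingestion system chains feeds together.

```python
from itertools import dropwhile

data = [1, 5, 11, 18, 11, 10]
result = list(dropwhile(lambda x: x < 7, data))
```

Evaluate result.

Step 1: dropwhile drops elements while < 7:
  1 < 7: dropped
  5 < 7: dropped
  11: kept (dropping stopped)
Step 2: Remaining elements kept regardless of condition.
Therefore result = [11, 18, 11, 10].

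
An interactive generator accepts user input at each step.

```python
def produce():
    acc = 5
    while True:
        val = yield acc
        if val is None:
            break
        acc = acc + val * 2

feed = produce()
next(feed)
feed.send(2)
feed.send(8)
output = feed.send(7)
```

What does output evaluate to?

Step 1: next() -> yield acc=5.
Step 2: send(2) -> val=2, acc = 5 + 2*2 = 9, yield 9.
Step 3: send(8) -> val=8, acc = 9 + 8*2 = 25, yield 25.
Step 4: send(7) -> val=7, acc = 25 + 7*2 = 39, yield 39.
Therefore output = 39.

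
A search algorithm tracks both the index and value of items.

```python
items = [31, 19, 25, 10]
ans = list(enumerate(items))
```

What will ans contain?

Step 1: enumerate pairs each element with its index:
  (0, 31)
  (1, 19)
  (2, 25)
  (3, 10)
Therefore ans = [(0, 31), (1, 19), (2, 25), (3, 10)].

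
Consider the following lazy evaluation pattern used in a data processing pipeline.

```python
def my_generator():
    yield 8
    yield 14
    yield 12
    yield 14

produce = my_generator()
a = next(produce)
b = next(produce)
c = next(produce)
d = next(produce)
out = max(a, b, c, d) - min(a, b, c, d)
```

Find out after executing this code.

Step 1: Create generator and consume all values:
  a = next(produce) = 8
  b = next(produce) = 14
  c = next(produce) = 12
  d = next(produce) = 14
Step 2: max = 14, min = 8, out = 14 - 8 = 6.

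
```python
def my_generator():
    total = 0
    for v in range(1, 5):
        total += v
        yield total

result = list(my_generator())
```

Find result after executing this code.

Step 1: Generator accumulates running sum:
  v=1: total = 1, yield 1
  v=2: total = 3, yield 3
  v=3: total = 6, yield 6
  v=4: total = 10, yield 10
Therefore result = [1, 3, 6, 10].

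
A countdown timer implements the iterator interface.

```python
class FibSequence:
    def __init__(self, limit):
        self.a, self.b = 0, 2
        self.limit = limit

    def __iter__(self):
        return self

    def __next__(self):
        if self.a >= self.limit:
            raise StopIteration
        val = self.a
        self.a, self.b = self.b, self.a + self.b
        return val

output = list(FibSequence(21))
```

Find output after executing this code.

Step 1: Fibonacci-like sequence (a=0, b=2) until >= 21:
  Yield 0, then a,b = 2,2
  Yield 2, then a,b = 2,4
  Yield 2, then a,b = 4,6
  Yield 4, then a,b = 6,10
  Yield 6, then a,b = 10,16
  Yield 10, then a,b = 16,26
  Yield 16, then a,b = 26,42
Step 2: 26 >= 21, stop.
Therefore output = [0, 2, 2, 4, 6, 10, 16].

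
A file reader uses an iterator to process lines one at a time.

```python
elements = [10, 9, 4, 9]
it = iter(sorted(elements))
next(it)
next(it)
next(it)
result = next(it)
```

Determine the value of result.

Step 1: sorted([10, 9, 4, 9]) = [4, 9, 9, 10].
Step 2: Create iterator and skip 3 elements.
Step 3: next() returns 10.
Therefore result = 10.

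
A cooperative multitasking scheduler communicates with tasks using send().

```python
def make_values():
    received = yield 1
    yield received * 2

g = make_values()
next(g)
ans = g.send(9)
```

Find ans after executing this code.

Step 1: next(g) advances to first yield, producing 1.
Step 2: send(9) resumes, received = 9.
Step 3: yield received * 2 = 9 * 2 = 18.
Therefore ans = 18.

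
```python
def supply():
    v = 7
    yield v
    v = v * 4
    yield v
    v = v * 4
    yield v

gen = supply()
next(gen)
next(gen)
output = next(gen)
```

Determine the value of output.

Step 1: Trace through generator execution:
  Yield 1: v starts at 7, yield 7
  Yield 2: v = 7 * 4 = 28, yield 28
  Yield 3: v = 28 * 4 = 112, yield 112
Step 2: First next() gets 7, second next() gets the second value, third next() yields 112.
Therefore output = 112.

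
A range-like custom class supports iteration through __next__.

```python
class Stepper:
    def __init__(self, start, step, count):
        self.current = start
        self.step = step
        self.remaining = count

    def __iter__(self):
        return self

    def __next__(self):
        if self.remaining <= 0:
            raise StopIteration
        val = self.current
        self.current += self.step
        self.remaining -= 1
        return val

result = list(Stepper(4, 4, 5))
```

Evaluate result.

Step 1: Stepper starts at 4, increments by 4, for 5 steps:
  Yield 4, then current += 4
  Yield 8, then current += 4
  Yield 12, then current += 4
  Yield 16, then current += 4
  Yield 20, then current += 4
Therefore result = [4, 8, 12, 16, 20].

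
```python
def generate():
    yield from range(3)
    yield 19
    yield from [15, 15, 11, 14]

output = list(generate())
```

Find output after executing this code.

Step 1: Trace yields in order:
  yield 0
  yield 1
  yield 2
  yield 19
  yield 15
  yield 15
  yield 11
  yield 14
Therefore output = [0, 1, 2, 19, 15, 15, 11, 14].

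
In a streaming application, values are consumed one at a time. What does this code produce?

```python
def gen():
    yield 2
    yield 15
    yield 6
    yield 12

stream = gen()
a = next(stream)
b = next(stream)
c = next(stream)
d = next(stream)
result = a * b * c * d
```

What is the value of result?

Step 1: Create generator and consume all values:
  a = next(stream) = 2
  b = next(stream) = 15
  c = next(stream) = 6
  d = next(stream) = 12
Step 2: result = 2 * 15 * 6 * 12 = 2160.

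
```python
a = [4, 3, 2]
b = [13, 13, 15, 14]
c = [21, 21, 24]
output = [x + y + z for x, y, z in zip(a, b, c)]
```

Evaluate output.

Step 1: zip three lists (truncates to shortest, len=3):
  4 + 13 + 21 = 38
  3 + 13 + 21 = 37
  2 + 15 + 24 = 41
Therefore output = [38, 37, 41].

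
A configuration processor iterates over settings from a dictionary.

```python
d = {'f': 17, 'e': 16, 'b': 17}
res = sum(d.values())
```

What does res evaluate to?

Step 1: d.values() = [17, 16, 17].
Step 2: sum = 50.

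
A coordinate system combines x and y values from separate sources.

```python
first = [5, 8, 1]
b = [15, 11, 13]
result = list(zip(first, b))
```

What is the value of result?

Step 1: zip pairs elements at same index:
  Index 0: (5, 15)
  Index 1: (8, 11)
  Index 2: (1, 13)
Therefore result = [(5, 15), (8, 11), (1, 13)].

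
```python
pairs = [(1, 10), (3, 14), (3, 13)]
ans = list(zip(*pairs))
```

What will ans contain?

Step 1: zip(*pairs) transposes: unzips [(1, 10), (3, 14), (3, 13)] into separate sequences.
Step 2: First elements: (1, 3, 3), second elements: (10, 14, 13).
Therefore ans = [(1, 3, 3), (10, 14, 13)].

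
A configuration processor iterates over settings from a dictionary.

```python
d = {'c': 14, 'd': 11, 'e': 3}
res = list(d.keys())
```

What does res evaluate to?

Step 1: d.keys() returns the dictionary keys in insertion order.
Therefore res = ['c', 'd', 'e'].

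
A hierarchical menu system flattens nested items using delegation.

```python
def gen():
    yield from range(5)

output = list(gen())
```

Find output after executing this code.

Step 1: yield from delegates to the iterable, yielding each element.
Step 2: Collected values: [0, 1, 2, 3, 4].
Therefore output = [0, 1, 2, 3, 4].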